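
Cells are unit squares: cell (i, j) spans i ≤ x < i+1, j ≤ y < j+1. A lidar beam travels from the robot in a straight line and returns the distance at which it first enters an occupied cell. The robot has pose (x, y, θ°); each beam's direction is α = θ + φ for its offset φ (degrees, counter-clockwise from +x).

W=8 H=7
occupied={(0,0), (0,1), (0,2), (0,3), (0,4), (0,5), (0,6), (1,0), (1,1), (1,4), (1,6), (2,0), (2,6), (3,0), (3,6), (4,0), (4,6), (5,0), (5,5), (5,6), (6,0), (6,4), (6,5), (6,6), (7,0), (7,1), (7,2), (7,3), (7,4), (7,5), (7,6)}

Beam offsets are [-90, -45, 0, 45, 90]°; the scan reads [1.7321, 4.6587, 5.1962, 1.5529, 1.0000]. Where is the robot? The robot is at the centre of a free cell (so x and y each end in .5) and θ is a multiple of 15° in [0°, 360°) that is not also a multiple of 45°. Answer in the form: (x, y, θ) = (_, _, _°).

(x, y, θ) = (3.5, 5.5, 300°)

The pose lattice has 25·16 = 400 candidates. Test each by forward raycasting.
  (2.5, 2.5, 345°): beam 1 = 1.5529 ≠ 1.7321 ✗
  (4.5, 4.5, 285°): beam 1 = 3.6235 ≠ 1.7321 ✗
  (5.5, 3.5, 105°): beam 1 = 1.5529 ≠ 1.7321 ✗
  (4.5, 5.5, 30°): beam 1 = 5.0000 ≠ 1.7321 ✗
  …
  (3.5, 5.5, 300°): r_1=1.7321, r_2=4.6587, r_3=5.1962, r_4=1.5529, r_5=1.0000 — all match ✓
Only this pose fits every beam.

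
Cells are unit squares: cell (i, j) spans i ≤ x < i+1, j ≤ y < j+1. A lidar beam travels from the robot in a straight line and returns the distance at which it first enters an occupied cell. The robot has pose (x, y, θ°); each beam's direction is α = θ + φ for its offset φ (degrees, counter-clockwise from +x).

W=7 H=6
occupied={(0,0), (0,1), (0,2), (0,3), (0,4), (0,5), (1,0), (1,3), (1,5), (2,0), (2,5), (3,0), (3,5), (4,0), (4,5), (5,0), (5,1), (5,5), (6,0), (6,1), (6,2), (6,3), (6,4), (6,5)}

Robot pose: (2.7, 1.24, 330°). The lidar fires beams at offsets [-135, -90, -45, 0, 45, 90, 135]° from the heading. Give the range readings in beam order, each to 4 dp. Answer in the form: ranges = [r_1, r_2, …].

beam 1: φ=-135°, α=195°
  direction (-0.9659, -0.2588); cell (2,1); t to first gridline: x 0.7247, y 0.9273 (then +1.0353 / +3.8637)
    (1,1) via x @ 0.7247
    (1,0) via y @ 0.9273  # hit
  → r_1 = 0.9273
beam 2: φ=-90°, α=240°
  direction (-0.5000, -0.8660); cell (2,1); t to first gridline: x 1.4000, y 0.2771 (then +2.0000 / +1.1547)
    (2,0) via y @ 0.2771  # hit
  → r_2 = 0.2771
beam 3: φ=-45°, α=285°
  direction (0.2588, -0.9659); cell (2,1); t to first gridline: x 1.1591, y 0.2485 (then +3.8637 / +1.0353)
    (2,0) via y @ 0.2485  # hit
  → r_3 = 0.2485
beam 4: φ=0°, α=330°
  direction (0.8660, -0.5000); cell (2,1); t to first gridline: x 0.3464, y 0.4800 (then +1.1547 / +2.0000)
    (3,1) via x @ 0.3464
    (3,0) via y @ 0.4800  # hit
  → r_4 = 0.4800
beam 5: φ=45°, α=15°
  direction (0.9659, 0.2588); cell (2,1); t to first gridline: x 0.3106, y 2.9364 (then +1.0353 / +3.8637)
    (3,1) via x @ 0.3106
    (4,1) via x @ 1.3459
    (5,1) via x @ 2.3811  # hit
  → r_5 = 2.3811
beam 6: φ=90°, α=60°
  direction (0.5000, 0.8660); cell (2,1); t to first gridline: x 0.6000, y 0.8776 (then +2.0000 / +1.1547)
    (3,1) via x @ 0.6000
    (3,2) via y @ 0.8776
    (3,3) via y @ 2.0323
    (4,3) via x @ 2.6000
    (4,4) via y @ 3.1870
    (4,5) via y @ 4.3417  # hit
  → r_6 = 4.3417
beam 7: φ=135°, α=105°
  direction (-0.2588, 0.9659); cell (2,1); t to first gridline: x 2.7046, y 0.7868 (then +3.8637 / +1.0353)
    (2,2) via y @ 0.7868
    (2,3) via y @ 1.8221
    (1,3) via x @ 2.7046  # hit
  → r_7 = 2.7046

ranges = [0.9273, 0.2771, 0.2485, 0.4800, 2.3811, 4.3417, 2.7046]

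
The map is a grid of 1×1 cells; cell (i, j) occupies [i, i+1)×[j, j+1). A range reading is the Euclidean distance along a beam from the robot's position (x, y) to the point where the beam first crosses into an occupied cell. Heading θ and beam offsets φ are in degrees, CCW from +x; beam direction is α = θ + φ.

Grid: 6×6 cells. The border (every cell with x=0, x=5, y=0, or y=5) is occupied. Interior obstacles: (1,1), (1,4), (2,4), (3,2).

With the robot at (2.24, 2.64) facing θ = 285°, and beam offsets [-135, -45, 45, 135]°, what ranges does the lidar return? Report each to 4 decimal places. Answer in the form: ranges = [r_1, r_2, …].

ranges = [1.4318, 0.7390, 0.8776, 2.7251]

beam 1: φ=-135°, α=150°
  cosα=-0.8660 sinα=0.5000 | (2,2) | tMaxX 0.2771 tMaxY 0.7200 | tΔX 1.1547 tΔY 2.0000
    t=0.2771 [x] (1,2)
    t=0.7200 [y] (1,3)
    t=1.4318 [x] (0,3) — stop
  → r_1 = 1.4318
beam 2: φ=-45°, α=240°
  cosα=-0.5000 sinα=-0.8660 | (2,2) | tMaxX 0.4800 tMaxY 0.7390 | tΔX 2.0000 tΔY 1.1547
    t=0.4800 [x] (1,2)
    t=0.7390 [y] (1,1) — stop
  → r_2 = 0.7390
beam 3: φ=45°, α=330°
  cosα=0.8660 sinα=-0.5000 | (2,2) | tMaxX 0.8776 tMaxY 1.2800 | tΔX 1.1547 tΔY 2.0000
    t=0.8776 [x] (3,2) — stop
  → r_3 = 0.8776
beam 4: φ=135°, α=60°
  cosα=0.5000 sinα=0.8660 | (2,2) | tMaxX 1.5200 tMaxY 0.4157 | tΔX 2.0000 tΔY 1.1547
    t=0.4157 [y] (2,3)
    t=1.5200 [x] (3,3)
    t=1.5704 [y] (3,4)
    t=2.7251 [y] (3,5) — stop
  → r_4 = 2.7251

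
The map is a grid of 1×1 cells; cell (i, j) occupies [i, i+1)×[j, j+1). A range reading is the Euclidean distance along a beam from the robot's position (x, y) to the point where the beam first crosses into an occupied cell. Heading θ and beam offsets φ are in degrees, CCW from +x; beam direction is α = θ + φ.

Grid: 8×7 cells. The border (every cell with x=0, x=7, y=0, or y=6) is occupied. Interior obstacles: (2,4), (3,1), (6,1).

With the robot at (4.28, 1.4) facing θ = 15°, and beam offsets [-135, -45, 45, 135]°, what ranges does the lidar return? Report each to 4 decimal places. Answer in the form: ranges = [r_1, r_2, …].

ranges = [0.4619, 0.8000, 5.3116, 0.3233]

beam 1: φ=-135°, α=240°
  direction (-0.5000, -0.8660); cell (4,1); t to first gridline: x 0.5600, y 0.4619 (then +2.0000 / +1.1547)
    (4,0) via y @ 0.4619  # hit
  → r_1 = 0.4619
beam 2: φ=-45°, α=330°
  direction (0.8660, -0.5000); cell (4,1); t to first gridline: x 0.8314, y 0.8000 (then +1.1547 / +2.0000)
    (4,0) via y @ 0.8000  # hit
  → r_2 = 0.8000
beam 3: φ=45°, α=60°
  direction (0.5000, 0.8660); cell (4,1); t to first gridline: x 1.4400, y 0.6928 (then +2.0000 / +1.1547)
    (4,2) via y @ 0.6928
    (5,2) via x @ 1.4400
    (5,3) via y @ 1.8475
    (5,4) via y @ 3.0022
    (6,4) via x @ 3.4400
    (6,5) via y @ 4.1569
    (6,6) via y @ 5.3116  # hit
  → r_3 = 5.3116
beam 4: φ=135°, α=150°
  direction (-0.8660, 0.5000); cell (4,1); t to first gridline: x 0.3233, y 1.2000 (then +1.1547 / +2.0000)
    (3,1) via x @ 0.3233  # hit
  → r_4 = 0.3233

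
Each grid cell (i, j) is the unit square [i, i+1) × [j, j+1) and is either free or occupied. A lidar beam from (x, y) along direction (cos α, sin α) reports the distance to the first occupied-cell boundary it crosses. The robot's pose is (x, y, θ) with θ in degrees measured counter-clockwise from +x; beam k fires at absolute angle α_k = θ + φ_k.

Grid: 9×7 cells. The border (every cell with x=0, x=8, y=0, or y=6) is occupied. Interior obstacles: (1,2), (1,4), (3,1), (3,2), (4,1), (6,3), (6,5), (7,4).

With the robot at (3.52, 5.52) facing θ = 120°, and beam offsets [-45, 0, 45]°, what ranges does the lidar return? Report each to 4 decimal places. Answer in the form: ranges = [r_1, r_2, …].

ranges = [0.4969, 0.5543, 1.8546]

beam 1: φ=-45°, α=75°
  d=(0.2588,0.9659)  start (3,5)  tX=1.8546 tY=0.4969  stride 1/|dx|=3.8637 1/|dy|=1.0353
    cross y-line → (3,6), t=0.4969 (wall)
  → r_1 = 0.4969
beam 2: φ=0°, α=120°
  d=(-0.5000,0.8660)  start (3,5)  tX=1.0400 tY=0.5543  stride 1/|dx|=2.0000 1/|dy|=1.1547
    cross y-line → (3,6), t=0.5543 (wall)
  → r_2 = 0.5543
beam 3: φ=45°, α=165°
  d=(-0.9659,0.2588)  start (3,5)  tX=0.5383 tY=1.8546  stride 1/|dx|=1.0353 1/|dy|=3.8637
    cross x-line → (2,5), t=0.5383
    cross x-line → (1,5), t=1.5736
    cross y-line → (1,6), t=1.8546 (wall)
  → r_3 = 1.8546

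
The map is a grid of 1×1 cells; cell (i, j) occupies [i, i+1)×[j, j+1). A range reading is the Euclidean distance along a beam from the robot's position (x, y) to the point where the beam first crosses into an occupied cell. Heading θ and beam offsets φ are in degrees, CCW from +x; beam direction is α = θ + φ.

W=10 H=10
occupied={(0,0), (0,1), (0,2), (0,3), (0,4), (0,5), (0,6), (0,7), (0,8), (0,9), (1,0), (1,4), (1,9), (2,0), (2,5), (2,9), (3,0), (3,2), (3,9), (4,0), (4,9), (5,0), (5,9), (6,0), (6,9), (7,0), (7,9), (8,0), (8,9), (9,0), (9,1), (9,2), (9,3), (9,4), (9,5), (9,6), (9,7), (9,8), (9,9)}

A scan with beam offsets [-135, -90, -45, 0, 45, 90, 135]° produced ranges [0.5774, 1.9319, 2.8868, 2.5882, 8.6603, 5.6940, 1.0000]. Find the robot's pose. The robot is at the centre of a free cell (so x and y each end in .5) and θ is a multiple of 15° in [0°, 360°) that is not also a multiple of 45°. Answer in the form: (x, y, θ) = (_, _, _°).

Enumerate (i+0.5, j+0.5, θ) over the 61 free cells and 16 admissible headings. For each, cast all 7 beams and compare to the given ranges.
  (3.5, 1.5, 255°): beam 2 = 2.5882 ≠ 1.9319 ✗
  (6.5, 2.5, 300°): beam 1 = 5.6940 ≠ 0.5774 ✗
  (7.5, 2.5, 165°): beam 1 = 1.7321 ≠ 0.5774 ✗
  (2.5, 6.5, 150°): beam 1 = 6.7293 ≠ 0.5774 ✗
  (8.5, 8.5, 15°): beam 1 = 8.6603 ≠ 0.5774 ✗
  …
  (3.5, 8.5, 255°): r_1=0.5774, r_2=1.9319, r_3=2.8868, r_4=2.5882, r_5=8.6603, r_6=5.6940, r_7=1.0000 — all match ✓
Only this pose fits every beam.

(x, y, θ) = (3.5, 8.5, 255°)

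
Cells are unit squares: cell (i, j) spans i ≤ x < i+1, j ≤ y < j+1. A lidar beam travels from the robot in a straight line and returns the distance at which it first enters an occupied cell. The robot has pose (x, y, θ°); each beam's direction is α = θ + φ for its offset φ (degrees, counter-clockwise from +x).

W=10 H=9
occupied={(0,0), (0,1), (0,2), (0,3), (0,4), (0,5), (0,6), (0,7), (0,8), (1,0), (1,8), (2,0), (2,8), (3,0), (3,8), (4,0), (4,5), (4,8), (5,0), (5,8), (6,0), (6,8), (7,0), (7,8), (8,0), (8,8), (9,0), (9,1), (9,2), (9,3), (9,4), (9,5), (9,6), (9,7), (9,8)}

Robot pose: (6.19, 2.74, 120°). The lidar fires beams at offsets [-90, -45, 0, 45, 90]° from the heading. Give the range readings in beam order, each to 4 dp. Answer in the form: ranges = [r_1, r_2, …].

ranges = [3.2447, 5.4456, 2.6096, 5.3731, 3.4800]

beam 1: φ=-90°, α=30°
  d=(0.8660,0.5000)  start (6,2)  tX=0.9353 tY=0.5200  stride 1/|dx|=1.1547 1/|dy|=2.0000
    cross y-line → (6,3), t=0.5200
    cross x-line → (7,3), t=0.9353
    cross x-line → (8,3), t=2.0900
    cross y-line → (8,4), t=2.5200
    cross x-line → (9,4), t=3.2447 (wall)
  → r_1 = 3.2447
beam 2: φ=-45°, α=75°
  d=(0.2588,0.9659)  start (6,2)  tX=3.1296 tY=0.2692  stride 1/|dx|=3.8637 1/|dy|=1.0353
    cross y-line → (6,3), t=0.2692
    cross y-line → (6,4), t=1.3044
    cross y-line → (6,5), t=2.3397
    cross x-line → (7,5), t=3.1296
    cross y-line → (7,6), t=3.3750
    cross y-line → (7,7), t=4.4103
    cross y-line → (7,8), t=5.4456 (wall)
  → r_2 = 5.4456
beam 3: φ=0°, α=120°
  d=(-0.5000,0.8660)  start (6,2)  tX=0.3800 tY=0.3002  stride 1/|dx|=2.0000 1/|dy|=1.1547
    cross y-line → (6,3), t=0.3002
    cross x-line → (5,3), t=0.3800
    cross y-line → (5,4), t=1.4549
    cross x-line → (4,4), t=2.3800
    cross y-line → (4,5), t=2.6096 (wall)
  → r_3 = 2.6096
beam 4: φ=45°, α=165°
  d=(-0.9659,0.2588)  start (6,2)  tX=0.1967 tY=1.0046  stride 1/|dx|=1.0353 1/|dy|=3.8637
    cross x-line → (5,2), t=0.1967
    cross y-line → (5,3), t=1.0046
    cross x-line → (4,3), t=1.2320
    cross x-line → (3,3), t=2.2673
    cross x-line → (2,3), t=3.3025
    cross x-line → (1,3), t=4.3378
    cross y-line → (1,4), t=4.8683
    cross x-line → (0,4), t=5.3731 (wall)
  → r_4 = 5.3731
beam 5: φ=90°, α=210°
  d=(-0.8660,-0.5000)  start (6,2)  tX=0.2194 tY=1.4800  stride 1/|dx|=1.1547 1/|dy|=2.0000
    cross x-line → (5,2), t=0.2194
    cross x-line → (4,2), t=1.3741
    cross y-line → (4,1), t=1.4800
    cross x-line → (3,1), t=2.5288
    cross y-line → (3,0), t=3.4800 (wall)
  → r_5 = 3.4800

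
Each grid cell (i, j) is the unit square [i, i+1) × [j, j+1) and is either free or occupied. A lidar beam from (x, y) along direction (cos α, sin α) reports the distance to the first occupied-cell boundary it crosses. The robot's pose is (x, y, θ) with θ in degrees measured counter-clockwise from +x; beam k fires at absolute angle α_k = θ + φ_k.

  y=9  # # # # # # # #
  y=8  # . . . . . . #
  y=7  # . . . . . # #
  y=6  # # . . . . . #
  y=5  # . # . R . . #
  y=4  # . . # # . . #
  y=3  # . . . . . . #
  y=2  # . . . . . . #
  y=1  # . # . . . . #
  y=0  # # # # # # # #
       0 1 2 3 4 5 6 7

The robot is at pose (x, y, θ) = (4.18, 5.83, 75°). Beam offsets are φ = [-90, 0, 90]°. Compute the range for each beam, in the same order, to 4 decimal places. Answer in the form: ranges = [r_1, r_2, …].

beam 1: φ=-90°, α=345°
  d=(0.9659,-0.2588)  start (4,5)  tX=0.8489 tY=3.2069  stride 1/|dx|=1.0353 1/|dy|=3.8637
    cross x-line → (5,5), t=0.8489
    cross x-line → (6,5), t=1.8842
    cross x-line → (7,5), t=2.9195 (wall)
  → r_1 = 2.9195
beam 2: φ=0°, α=75°
  d=(0.2588,0.9659)  start (4,5)  tX=3.1682 tY=0.1760  stride 1/|dx|=3.8637 1/|dy|=1.0353
    cross y-line → (4,6), t=0.1760
    cross y-line → (4,7), t=1.2113
    cross y-line → (4,8), t=2.2465
    cross x-line → (5,8), t=3.1682
    cross y-line → (5,9), t=3.2818 (wall)
  → r_2 = 3.2818
beam 3: φ=90°, α=165°
  d=(-0.9659,0.2588)  start (4,5)  tX=0.1863 tY=0.6568  stride 1/|dx|=1.0353 1/|dy|=3.8637
    cross x-line → (3,5), t=0.1863
    cross y-line → (3,6), t=0.6568
    cross x-line → (2,6), t=1.2216
    cross x-line → (1,6), t=2.2569 (wall)
  → r_3 = 2.2569

ranges = [2.9195, 3.2818, 2.2569]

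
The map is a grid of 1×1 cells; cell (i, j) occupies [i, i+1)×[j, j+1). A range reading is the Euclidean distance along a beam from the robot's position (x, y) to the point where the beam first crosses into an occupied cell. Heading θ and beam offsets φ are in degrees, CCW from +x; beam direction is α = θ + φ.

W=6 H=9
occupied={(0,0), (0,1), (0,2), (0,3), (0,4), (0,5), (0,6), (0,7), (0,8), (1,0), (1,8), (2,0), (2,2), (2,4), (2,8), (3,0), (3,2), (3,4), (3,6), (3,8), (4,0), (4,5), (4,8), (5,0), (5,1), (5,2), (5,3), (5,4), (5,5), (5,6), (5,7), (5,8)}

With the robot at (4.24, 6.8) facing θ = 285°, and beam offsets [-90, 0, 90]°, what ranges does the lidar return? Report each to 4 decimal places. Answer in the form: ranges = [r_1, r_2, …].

ranges = [0.2485, 0.8282, 0.7868]

beam 1: φ=-90°, α=195°
  cosα=-0.9659 sinα=-0.2588 | (4,6) | tMaxX 0.2485 tMaxY 3.0910 | tΔX 1.0353 tΔY 3.8637
    t=0.2485 [x] (3,6) — stop
  → r_1 = 0.2485
beam 2: φ=0°, α=285°
  cosα=0.2588 sinα=-0.9659 | (4,6) | tMaxX 2.9364 tMaxY 0.8282 | tΔX 3.8637 tΔY 1.0353
    t=0.8282 [y] (4,5) — stop
  → r_2 = 0.8282
beam 3: φ=90°, α=15°
  cosα=0.9659 sinα=0.2588 | (4,6) | tMaxX 0.7868 tMaxY 0.7727 | tΔX 1.0353 tΔY 3.8637
    t=0.7727 [y] (4,7)
    t=0.7868 [x] (5,7) — stop
  → r_3 = 0.7868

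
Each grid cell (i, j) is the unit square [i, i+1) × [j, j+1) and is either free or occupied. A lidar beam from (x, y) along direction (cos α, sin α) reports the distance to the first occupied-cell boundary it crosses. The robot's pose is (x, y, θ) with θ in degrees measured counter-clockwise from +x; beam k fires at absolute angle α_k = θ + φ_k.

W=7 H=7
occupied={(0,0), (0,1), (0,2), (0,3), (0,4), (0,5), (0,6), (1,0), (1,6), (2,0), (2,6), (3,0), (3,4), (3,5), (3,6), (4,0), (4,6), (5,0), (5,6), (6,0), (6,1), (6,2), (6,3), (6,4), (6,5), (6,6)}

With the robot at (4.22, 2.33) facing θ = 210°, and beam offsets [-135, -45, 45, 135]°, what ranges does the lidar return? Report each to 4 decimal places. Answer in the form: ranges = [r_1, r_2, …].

beam 1: φ=-135°, α=75°
  direction (0.2588, 0.9659); cell (4,2); t to first gridline: x 3.0137, y 0.6936 (then +3.8637 / +1.0353)
    (4,3) via y @ 0.6936
    (4,4) via y @ 1.7289
    (4,5) via y @ 2.7642
    (5,5) via x @ 3.0137
    (5,6) via y @ 3.7995  # hit
  → r_1 = 3.7995
beam 2: φ=-45°, α=165°
  direction (-0.9659, 0.2588); cell (4,2); t to first gridline: x 0.2278, y 2.5887 (then +1.0353 / +3.8637)
    (3,2) via x @ 0.2278
    (2,2) via x @ 1.2630
    (1,2) via x @ 2.2983
    (1,3) via y @ 2.5887
    (0,3) via x @ 3.3336  # hit
  → r_2 = 3.3336
beam 3: φ=45°, α=255°
  direction (-0.2588, -0.9659); cell (4,2); t to first gridline: x 0.8500, y 0.3416 (then +3.8637 / +1.0353)
    (4,1) via y @ 0.3416
    (3,1) via x @ 0.8500
    (3,0) via y @ 1.3769  # hit
  → r_3 = 1.3769
beam 4: φ=135°, α=345°
  direction (0.9659, -0.2588); cell (4,2); t to first gridline: x 0.8075, y 1.2750 (then +1.0353 / +3.8637)
    (5,2) via x @ 0.8075
    (5,1) via y @ 1.2750
    (6,1) via x @ 1.8428  # hit
  → r_4 = 1.8428

ranges = [3.7995, 3.3336, 1.3769, 1.8428]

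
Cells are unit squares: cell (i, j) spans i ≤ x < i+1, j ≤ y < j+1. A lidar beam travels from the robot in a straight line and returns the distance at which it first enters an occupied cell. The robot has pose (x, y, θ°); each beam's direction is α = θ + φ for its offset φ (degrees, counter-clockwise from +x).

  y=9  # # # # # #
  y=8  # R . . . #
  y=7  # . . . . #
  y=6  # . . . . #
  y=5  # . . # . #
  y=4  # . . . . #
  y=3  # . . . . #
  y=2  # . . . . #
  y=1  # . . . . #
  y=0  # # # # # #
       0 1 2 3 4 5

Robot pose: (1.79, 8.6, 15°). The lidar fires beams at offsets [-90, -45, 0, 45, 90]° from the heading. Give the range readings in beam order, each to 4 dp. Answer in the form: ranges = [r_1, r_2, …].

ranges = [7.8681, 3.7066, 1.5455, 0.4619, 0.4141]

beam 1: φ=-90°, α=285°
  direction (0.2588, -0.9659); cell (1,8); t to first gridline: x 0.8114, y 0.6212 (then +3.8637 / +1.0353)
    (1,7) via y @ 0.6212
    (2,7) via x @ 0.8114
    (2,6) via y @ 1.6564
    (2,5) via y @ 2.6917
    (2,4) via y @ 3.7270
    (3,4) via x @ 4.6751
    (3,3) via y @ 4.7623
    (3,2) via y @ 5.7975
    (3,1) via y @ 6.8328
    (3,0) via y @ 7.8681  # hit
  → r_1 = 7.8681
beam 2: φ=-45°, α=330°
  direction (0.8660, -0.5000); cell (1,8); t to first gridline: x 0.2425, y 1.2000 (then +1.1547 / +2.0000)
    (2,8) via x @ 0.2425
    (2,7) via y @ 1.2000
    (3,7) via x @ 1.3972
    (4,7) via x @ 2.5519
    (4,6) via y @ 3.2000
    (5,6) via x @ 3.7066  # hit
  → r_2 = 3.7066
beam 3: φ=0°, α=15°
  direction (0.9659, 0.2588); cell (1,8); t to first gridline: x 0.2174, y 1.5455 (then +1.0353 / +3.8637)
    (2,8) via x @ 0.2174
    (3,8) via x @ 1.2527
    (3,9) via y @ 1.5455  # hit
  → r_3 = 1.5455
beam 4: φ=45°, α=60°
  direction (0.5000, 0.8660); cell (1,8); t to first gridline: x 0.4200, y 0.4619 (then +2.0000 / +1.1547)
    (2,8) via x @ 0.4200
    (2,9) via y @ 0.4619  # hit
  → r_4 = 0.4619
beam 5: φ=90°, α=105°
  direction (-0.2588, 0.9659); cell (1,8); t to first gridline: x 3.0523, y 0.4141 (then +3.8637 / +1.0353)
    (1,9) via y @ 0.4141  # hit
  → r_5 = 0.4141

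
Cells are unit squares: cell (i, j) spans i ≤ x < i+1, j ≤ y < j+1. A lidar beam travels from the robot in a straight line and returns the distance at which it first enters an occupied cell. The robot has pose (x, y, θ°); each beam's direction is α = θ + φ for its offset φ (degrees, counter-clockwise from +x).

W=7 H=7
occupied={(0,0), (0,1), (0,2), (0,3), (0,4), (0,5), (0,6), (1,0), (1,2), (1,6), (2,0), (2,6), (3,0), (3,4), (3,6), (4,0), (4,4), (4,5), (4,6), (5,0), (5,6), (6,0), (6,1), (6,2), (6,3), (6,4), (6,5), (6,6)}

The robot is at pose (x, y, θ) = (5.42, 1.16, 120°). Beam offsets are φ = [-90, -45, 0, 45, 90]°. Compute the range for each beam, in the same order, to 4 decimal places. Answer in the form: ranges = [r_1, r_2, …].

beam 1: φ=-90°, α=30°
  direction (0.8660, 0.5000); cell (5,1); t to first gridline: x 0.6697, y 1.6800 (then +1.1547 / +2.0000)
    (6,1) via x @ 0.6697  # hit
  → r_1 = 0.6697
beam 2: φ=-45°, α=75°
  direction (0.2588, 0.9659); cell (5,1); t to first gridline: x 2.2409, y 0.8696 (then +3.8637 / +1.0353)
    (5,2) via y @ 0.8696
    (5,3) via y @ 1.9049
    (6,3) via x @ 2.2409  # hit
  → r_2 = 2.2409
beam 3: φ=0°, α=120°
  direction (-0.5000, 0.8660); cell (5,1); t to first gridline: x 0.8400, y 0.9699 (then +2.0000 / +1.1547)
    (4,1) via x @ 0.8400
    (4,2) via y @ 0.9699
    (4,3) via y @ 2.1246
    (3,3) via x @ 2.8400
    (3,4) via y @ 3.2793  # hit
  → r_3 = 3.2793
beam 4: φ=45°, α=165°
  direction (-0.9659, 0.2588); cell (5,1); t to first gridline: x 0.4348, y 3.2455 (then +1.0353 / +3.8637)
    (4,1) via x @ 0.4348
    (3,1) via x @ 1.4701
    (2,1) via x @ 2.5054
    (2,2) via y @ 3.2455
    (1,2) via x @ 3.5406  # hit
  → r_4 = 3.5406
beam 5: φ=90°, α=210°
  direction (-0.8660, -0.5000); cell (5,1); t to first gridline: x 0.4850, y 0.3200 (then +1.1547 / +2.0000)
    (5,0) via y @ 0.3200  # hit
  → r_5 = 0.3200

ranges = [0.6697, 2.2409, 3.2793, 3.5406, 0.3200]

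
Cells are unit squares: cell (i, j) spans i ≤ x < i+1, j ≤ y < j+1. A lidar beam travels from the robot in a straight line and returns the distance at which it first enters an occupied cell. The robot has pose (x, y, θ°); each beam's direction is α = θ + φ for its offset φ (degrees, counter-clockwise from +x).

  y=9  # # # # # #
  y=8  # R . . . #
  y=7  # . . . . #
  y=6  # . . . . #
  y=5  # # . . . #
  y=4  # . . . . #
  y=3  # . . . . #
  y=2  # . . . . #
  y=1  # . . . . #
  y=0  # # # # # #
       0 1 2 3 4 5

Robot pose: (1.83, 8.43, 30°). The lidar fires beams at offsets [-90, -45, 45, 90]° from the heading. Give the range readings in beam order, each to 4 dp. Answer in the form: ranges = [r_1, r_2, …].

ranges = [6.3400, 3.2818, 0.5901, 0.6582]

beam 1: φ=-90°, α=300°
  dir = (cos 300°, sin 300°) = (0.5000, -0.8660); from cell (1,8)
  next x-line at t=0.3400, next y-line at t=0.4965; Δt_x=2.0000, Δt_y=1.1547
    x: enter (2,8) at t=0.3400
    y: enter (2,7) at t=0.4965
    y: enter (2,6) at t=1.6512
    x: enter (3,6) at t=2.3400
    y: enter (3,5) at t=2.8059
    y: enter (3,4) at t=3.9606
    x: enter (4,4) at t=4.3400
    y: enter (4,3) at t=5.1153
    y: enter (4,2) at t=6.2700
    x: enter (5,2) at t=6.3400 ← occupied
  → r_1 = 6.3400
beam 2: φ=-45°, α=345°
  dir = (cos 345°, sin 345°) = (0.9659, -0.2588); from cell (1,8)
  next x-line at t=0.1760, next y-line at t=1.6614; Δt_x=1.0353, Δt_y=3.8637
    x: enter (2,8) at t=0.1760
    x: enter (3,8) at t=1.2113
    y: enter (3,7) at t=1.6614
    x: enter (4,7) at t=2.2465
    x: enter (5,7) at t=3.2818 ← occupied
  → r_2 = 3.2818
beam 3: φ=45°, α=75°
  dir = (cos 75°, sin 75°) = (0.2588, 0.9659); from cell (1,8)
  next x-line at t=0.6568, next y-line at t=0.5901; Δt_x=3.8637, Δt_y=1.0353
    y: enter (1,9) at t=0.5901 ← occupied
  → r_3 = 0.5901
beam 4: φ=90°, α=120°
  dir = (cos 120°, sin 120°) = (-0.5000, 0.8660); from cell (1,8)
  next x-line at t=1.6600, next y-line at t=0.6582; Δt_x=2.0000, Δt_y=1.1547
    y: enter (1,9) at t=0.6582 ← occupied
  → r_4 = 0.6582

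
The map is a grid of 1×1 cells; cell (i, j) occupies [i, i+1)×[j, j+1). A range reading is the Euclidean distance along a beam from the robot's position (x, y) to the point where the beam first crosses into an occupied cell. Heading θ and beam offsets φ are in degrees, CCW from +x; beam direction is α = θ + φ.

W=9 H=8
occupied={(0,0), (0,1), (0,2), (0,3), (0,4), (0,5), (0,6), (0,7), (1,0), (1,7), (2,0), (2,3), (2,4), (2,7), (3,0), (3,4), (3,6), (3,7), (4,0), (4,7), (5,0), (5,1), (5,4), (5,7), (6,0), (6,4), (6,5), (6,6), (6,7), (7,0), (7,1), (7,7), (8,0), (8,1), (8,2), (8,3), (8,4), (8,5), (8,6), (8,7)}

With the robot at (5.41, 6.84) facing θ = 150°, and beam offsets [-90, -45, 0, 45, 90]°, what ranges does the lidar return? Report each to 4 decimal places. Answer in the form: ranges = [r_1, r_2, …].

beam 1: φ=-90°, α=60°
  cosα=0.5000 sinα=0.8660 | (5,6) | tMaxX 1.1800 tMaxY 0.1848 | tΔX 2.0000 tΔY 1.1547
    t=0.1848 [y] (5,7) — stop
  → r_1 = 0.1848
beam 2: φ=-45°, α=105°
  cosα=-0.2588 sinα=0.9659 | (5,6) | tMaxX 1.5841 tMaxY 0.1656 | tΔX 3.8637 tΔY 1.0353
    t=0.1656 [y] (5,7) — stop
  → r_2 = 0.1656
beam 3: φ=0°, α=150°
  cosα=-0.8660 sinα=0.5000 | (5,6) | tMaxX 0.4734 tMaxY 0.3200 | tΔX 1.1547 tΔY 2.0000
    t=0.3200 [y] (5,7) — stop
  → r_3 = 0.3200
beam 4: φ=45°, α=195°
  cosα=-0.9659 sinα=-0.2588 | (5,6) | tMaxX 0.4245 tMaxY 3.2455 | tΔX 1.0353 tΔY 3.8637
    t=0.4245 [x] (4,6)
    t=1.4597 [x] (3,6) — stop
  → r_4 = 1.4597
beam 5: φ=90°, α=240°
  cosα=-0.5000 sinα=-0.8660 | (5,6) | tMaxX 0.8200 tMaxY 0.9699 | tΔX 2.0000 tΔY 1.1547
    t=0.8200 [x] (4,6)
    t=0.9699 [y] (4,5)
    t=2.1246 [y] (4,4)
    t=2.8200 [x] (3,4) — stop
  → r_5 = 2.8200

ranges = [0.1848, 0.1656, 0.3200, 1.4597, 2.8200]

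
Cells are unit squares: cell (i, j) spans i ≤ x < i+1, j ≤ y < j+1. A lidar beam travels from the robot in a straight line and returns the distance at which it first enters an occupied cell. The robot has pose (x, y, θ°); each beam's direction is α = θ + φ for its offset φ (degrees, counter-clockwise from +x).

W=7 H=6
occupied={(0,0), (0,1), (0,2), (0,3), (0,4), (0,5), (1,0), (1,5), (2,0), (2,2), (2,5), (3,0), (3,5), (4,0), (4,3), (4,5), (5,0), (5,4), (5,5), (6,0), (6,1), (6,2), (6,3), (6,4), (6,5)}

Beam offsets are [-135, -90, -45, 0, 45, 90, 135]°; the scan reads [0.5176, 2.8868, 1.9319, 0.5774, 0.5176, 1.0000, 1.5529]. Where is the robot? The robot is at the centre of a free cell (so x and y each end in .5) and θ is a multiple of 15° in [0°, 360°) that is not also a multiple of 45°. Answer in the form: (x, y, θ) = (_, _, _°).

(x, y, θ) = (1.5, 2.5, 150°)

Candidates: 17 free-cell centres × 16 headings = 272 poses. Raycast each; keep the one whose scan matches to 4 dp.
  (4.5, 1.5, 345°): beam 1 = 1.0000 ≠ 0.5176 ✗
  (2.5, 1.5, 255°): beam 1 = 0.5774 ≠ 0.5176 ✗
  (5.5, 1.5, 165°): beam 1 = 0.5774 ≠ 0.5176 ✗
  …
  (1.5, 2.5, 150°): r_1=0.5176, r_2=2.8868, r_3=1.9319, r_4=0.5774, r_5=0.5176, r_6=1.0000, r_7=1.5529 — all match ✓
Only this pose fits every beam.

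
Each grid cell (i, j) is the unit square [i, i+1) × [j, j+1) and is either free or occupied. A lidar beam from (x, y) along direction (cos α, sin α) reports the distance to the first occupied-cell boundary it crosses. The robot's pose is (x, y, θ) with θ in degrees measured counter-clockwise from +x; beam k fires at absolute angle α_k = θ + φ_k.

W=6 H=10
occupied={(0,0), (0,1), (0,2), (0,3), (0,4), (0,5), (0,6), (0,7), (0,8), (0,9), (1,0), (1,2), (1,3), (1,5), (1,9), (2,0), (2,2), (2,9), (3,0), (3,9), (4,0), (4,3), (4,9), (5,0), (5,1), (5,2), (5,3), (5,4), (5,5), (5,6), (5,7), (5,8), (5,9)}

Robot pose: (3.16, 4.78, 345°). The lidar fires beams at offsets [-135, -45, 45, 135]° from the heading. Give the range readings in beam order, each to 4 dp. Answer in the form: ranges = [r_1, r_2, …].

beam 1: φ=-135°, α=210°
  d=(-0.8660,-0.5000)  start (3,4)  tX=0.1848 tY=1.5600  stride 1/|dx|=1.1547 1/|dy|=2.0000
    cross x-line → (2,4), t=0.1848
    cross x-line → (1,4), t=1.3395
    cross y-line → (1,3), t=1.5600 (wall)
  → r_1 = 1.5600
beam 2: φ=-45°, α=300°
  d=(0.5000,-0.8660)  start (3,4)  tX=1.6800 tY=0.9007  stride 1/|dx|=2.0000 1/|dy|=1.1547
    cross y-line → (3,3), t=0.9007
    cross x-line → (4,3), t=1.6800 (wall)
  → r_2 = 1.6800
beam 3: φ=45°, α=30°
  d=(0.8660,0.5000)  start (3,4)  tX=0.9699 tY=0.4400  stride 1/|dx|=1.1547 1/|dy|=2.0000
    cross y-line → (3,5), t=0.4400
    cross x-line → (4,5), t=0.9699
    cross x-line → (5,5), t=2.1246 (wall)
  → r_3 = 2.1246
beam 4: φ=135°, α=120°
  d=(-0.5000,0.8660)  start (3,4)  tX=0.3200 tY=0.2540  stride 1/|dx|=2.0000 1/|dy|=1.1547
    cross y-line → (3,5), t=0.2540
    cross x-line → (2,5), t=0.3200
    cross y-line → (2,6), t=1.4087
    cross x-line → (1,6), t=2.3200
    cross y-line → (1,7), t=2.5634
    cross y-line → (1,8), t=3.7181
    cross x-line → (0,8), t=4.3200 (wall)
  → r_4 = 4.3200

ranges = [1.5600, 1.6800, 2.1246, 4.3200]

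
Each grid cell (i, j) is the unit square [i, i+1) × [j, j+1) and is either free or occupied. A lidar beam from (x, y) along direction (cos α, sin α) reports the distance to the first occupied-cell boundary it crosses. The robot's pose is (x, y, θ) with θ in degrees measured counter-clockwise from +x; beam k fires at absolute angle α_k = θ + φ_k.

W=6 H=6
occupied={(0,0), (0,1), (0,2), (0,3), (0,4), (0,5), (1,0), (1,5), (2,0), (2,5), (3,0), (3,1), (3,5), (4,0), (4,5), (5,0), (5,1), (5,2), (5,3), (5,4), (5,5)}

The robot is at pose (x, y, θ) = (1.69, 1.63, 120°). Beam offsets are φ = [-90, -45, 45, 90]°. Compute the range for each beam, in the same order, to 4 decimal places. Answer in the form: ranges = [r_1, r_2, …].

ranges = [3.8221, 3.4889, 0.7143, 0.7967]

beam 1: φ=-90°, α=30°
  d=(0.8660,0.5000)  start (1,1)  tX=0.3580 tY=0.7400  stride 1/|dx|=1.1547 1/|dy|=2.0000
    cross x-line → (2,1), t=0.3580
    cross y-line → (2,2), t=0.7400
    cross x-line → (3,2), t=1.5127
    cross x-line → (4,2), t=2.6674
    cross y-line → (4,3), t=2.7400
    cross x-line → (5,3), t=3.8221 (wall)
  → r_1 = 3.8221
beam 2: φ=-45°, α=75°
  d=(0.2588,0.9659)  start (1,1)  tX=1.1977 tY=0.3831  stride 1/|dx|=3.8637 1/|dy|=1.0353
    cross y-line → (1,2), t=0.3831
    cross x-line → (2,2), t=1.1977
    cross y-line → (2,3), t=1.4183
    cross y-line → (2,4), t=2.4536
    cross y-line → (2,5), t=3.4889 (wall)
  → r_2 = 3.4889
beam 3: φ=45°, α=165°
  d=(-0.9659,0.2588)  start (1,1)  tX=0.7143 tY=1.4296  stride 1/|dx|=1.0353 1/|dy|=3.8637
    cross x-line → (0,1), t=0.7143 (wall)
  → r_3 = 0.7143
beam 4: φ=90°, α=210°
  d=(-0.8660,-0.5000)  start (1,1)  tX=0.7967 tY=1.2600  stride 1/|dx|=1.1547 1/|dy|=2.0000
    cross x-line → (0,1), t=0.7967 (wall)
  → r_4 = 0.7967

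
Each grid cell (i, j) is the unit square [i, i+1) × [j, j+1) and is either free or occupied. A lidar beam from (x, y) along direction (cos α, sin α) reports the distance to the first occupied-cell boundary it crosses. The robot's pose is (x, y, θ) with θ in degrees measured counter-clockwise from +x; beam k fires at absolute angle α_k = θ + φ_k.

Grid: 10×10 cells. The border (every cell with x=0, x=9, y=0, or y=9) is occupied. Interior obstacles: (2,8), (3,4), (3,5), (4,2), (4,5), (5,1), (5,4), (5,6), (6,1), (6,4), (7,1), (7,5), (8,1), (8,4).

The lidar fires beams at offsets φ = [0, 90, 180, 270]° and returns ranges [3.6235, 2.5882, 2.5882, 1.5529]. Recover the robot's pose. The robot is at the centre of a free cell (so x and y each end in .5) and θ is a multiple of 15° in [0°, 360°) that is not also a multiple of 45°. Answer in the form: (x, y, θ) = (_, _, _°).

(x, y, θ) = (6.5, 7.5, 165°)

Candidates: 50 free-cell centres × 16 headings = 800 poses. Raycast each; keep the one whose scan matches to 4 dp.
  (1.5, 2.5, 75°): beam 1 = 5.6940 ≠ 3.6235 ✗
  (3.5, 1.5, 15°): beam 1 = 1.5529 ≠ 3.6235 ✗
  (3.5, 2.5, 150°): beam 1 = 2.8868 ≠ 3.6235 ✗
  (8.5, 8.5, 120°): beam 1 = 0.5774 ≠ 3.6235 ✗
  …
  (6.5, 7.5, 165°): r_1=3.6235, r_2=2.5882, r_3=2.5882, r_4=1.5529 — all match ✓
No second candidate reproduces the full scan.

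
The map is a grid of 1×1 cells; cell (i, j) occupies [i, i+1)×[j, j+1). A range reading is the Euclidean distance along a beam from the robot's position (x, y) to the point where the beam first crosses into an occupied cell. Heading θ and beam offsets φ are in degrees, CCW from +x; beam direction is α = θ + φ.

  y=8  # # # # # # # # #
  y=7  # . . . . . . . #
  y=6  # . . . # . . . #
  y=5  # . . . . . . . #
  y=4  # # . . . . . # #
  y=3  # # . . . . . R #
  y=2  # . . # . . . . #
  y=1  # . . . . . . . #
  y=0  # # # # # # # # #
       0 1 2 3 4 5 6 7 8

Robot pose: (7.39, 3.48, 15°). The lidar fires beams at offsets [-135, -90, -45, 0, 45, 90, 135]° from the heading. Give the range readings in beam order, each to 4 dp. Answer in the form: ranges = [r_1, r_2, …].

beam 1: φ=-135°, α=240°
  dir = (cos 240°, sin 240°) = (-0.5000, -0.8660); from cell (7,3)
  next x-line at t=0.7800, next y-line at t=0.5543; Δt_x=2.0000, Δt_y=1.1547
    y: enter (7,2) at t=0.5543
    x: enter (6,2) at t=0.7800
    y: enter (6,1) at t=1.7090
    x: enter (5,1) at t=2.7800
    y: enter (5,0) at t=2.8637 ← occupied
  → r_1 = 2.8637
beam 2: φ=-90°, α=285°
  dir = (cos 285°, sin 285°) = (0.2588, -0.9659); from cell (7,3)
  next x-line at t=2.3569, next y-line at t=0.4969; Δt_x=3.8637, Δt_y=1.0353
    y: enter (7,2) at t=0.4969
    y: enter (7,1) at t=1.5322
    x: enter (8,1) at t=2.3569 ← occupied
  → r_2 = 2.3569
beam 3: φ=-45°, α=330°
  dir = (cos 330°, sin 330°) = (0.8660, -0.5000); from cell (7,3)
  next x-line at t=0.7044, next y-line at t=0.9600; Δt_x=1.1547, Δt_y=2.0000
    x: enter (8,3) at t=0.7044 ← occupied
  → r_3 = 0.7044
beam 4: φ=0°, α=15°
  dir = (cos 15°, sin 15°) = (0.9659, 0.2588); from cell (7,3)
  next x-line at t=0.6315, next y-line at t=2.0091; Δt_x=1.0353, Δt_y=3.8637
    x: enter (8,3) at t=0.6315 ← occupied
  → r_4 = 0.6315
beam 5: φ=45°, α=60°
  dir = (cos 60°, sin 60°) = (0.5000, 0.8660); from cell (7,3)
  next x-line at t=1.2200, next y-line at t=0.6004; Δt_x=2.0000, Δt_y=1.1547
    y: enter (7,4) at t=0.6004 ← occupied
  → r_5 = 0.6004
beam 6: φ=90°, α=105°
  dir = (cos 105°, sin 105°) = (-0.2588, 0.9659); from cell (7,3)
  next x-line at t=1.5068, next y-line at t=0.5383; Δt_x=3.8637, Δt_y=1.0353
    y: enter (7,4) at t=0.5383 ← occupied
  → r_6 = 0.5383
beam 7: φ=135°, α=150°
  dir = (cos 150°, sin 150°) = (-0.8660, 0.5000); from cell (7,3)
  next x-line at t=0.4503, next y-line at t=1.0400; Δt_x=1.1547, Δt_y=2.0000
    x: enter (6,3) at t=0.4503
    y: enter (6,4) at t=1.0400
    x: enter (5,4) at t=1.6050
    x: enter (4,4) at t=2.7597
    y: enter (4,5) at t=3.0400
    x: enter (3,5) at t=3.9144
    y: enter (3,6) at t=5.0400
    x: enter (2,6) at t=5.0691
    x: enter (1,6) at t=6.2238
    y: enter (1,7) at t=7.0400
    x: enter (0,7) at t=7.3785 ← occupied
  → r_7 = 7.3785

ranges = [2.8637, 2.3569, 0.7044, 0.6315, 0.6004, 0.5383, 7.3785]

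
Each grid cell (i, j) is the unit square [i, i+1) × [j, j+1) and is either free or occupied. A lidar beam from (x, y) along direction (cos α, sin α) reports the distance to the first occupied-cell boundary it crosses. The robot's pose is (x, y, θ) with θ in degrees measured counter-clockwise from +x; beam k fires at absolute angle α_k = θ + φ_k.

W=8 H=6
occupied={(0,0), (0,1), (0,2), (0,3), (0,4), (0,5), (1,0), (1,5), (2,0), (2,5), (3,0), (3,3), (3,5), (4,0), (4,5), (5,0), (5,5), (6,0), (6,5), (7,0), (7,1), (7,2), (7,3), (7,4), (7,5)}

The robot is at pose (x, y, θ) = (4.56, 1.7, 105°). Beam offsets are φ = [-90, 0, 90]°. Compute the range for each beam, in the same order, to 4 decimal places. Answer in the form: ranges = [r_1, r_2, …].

ranges = [2.5261, 2.1637, 2.7046]

beam 1: φ=-90°, α=15°
  cosα=0.9659 sinα=0.2588 | (4,1) | tMaxX 0.4555 tMaxY 1.1591 | tΔX 1.0353 tΔY 3.8637
    t=0.4555 [x] (5,1)
    t=1.1591 [y] (5,2)
    t=1.4908 [x] (6,2)
    t=2.5261 [x] (7,2) — stop
  → r_1 = 2.5261
beam 2: φ=0°, α=105°
  cosα=-0.2588 sinα=0.9659 | (4,1) | tMaxX 2.1637 tMaxY 0.3106 | tΔX 3.8637 tΔY 1.0353
    t=0.3106 [y] (4,2)
    t=1.3459 [y] (4,3)
    t=2.1637 [x] (3,3) — stop
  → r_2 = 2.1637
beam 3: φ=90°, α=195°
  cosα=-0.9659 sinα=-0.2588 | (4,1) | tMaxX 0.5798 tMaxY 2.7046 | tΔX 1.0353 tΔY 3.8637
    t=0.5798 [x] (3,1)
    t=1.6150 [x] (2,1)
    t=2.6503 [x] (1,1)
    t=2.7046 [y] (1,0) — stop
  → r_3 = 2.7046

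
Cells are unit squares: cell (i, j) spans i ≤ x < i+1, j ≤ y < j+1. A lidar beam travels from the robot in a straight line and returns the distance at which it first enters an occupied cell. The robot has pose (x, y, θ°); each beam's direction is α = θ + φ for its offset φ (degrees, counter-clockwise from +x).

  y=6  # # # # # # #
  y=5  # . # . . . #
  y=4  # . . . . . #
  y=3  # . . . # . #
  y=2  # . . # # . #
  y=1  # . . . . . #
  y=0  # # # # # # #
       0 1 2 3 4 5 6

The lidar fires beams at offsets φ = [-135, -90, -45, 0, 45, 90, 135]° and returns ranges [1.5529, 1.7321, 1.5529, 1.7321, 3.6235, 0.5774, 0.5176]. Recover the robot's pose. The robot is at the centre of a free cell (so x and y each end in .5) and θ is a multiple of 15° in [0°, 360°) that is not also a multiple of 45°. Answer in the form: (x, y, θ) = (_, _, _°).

(x, y, θ) = (4.5, 4.5, 150°)

The pose lattice has 21·16 = 336 candidates. Test each by forward raycasting.
  (2.5, 3.5, 75°): beam 1 = 1.0000 ≠ 1.5529 ✗
  (1.5, 4.5, 165°): beam 1 = 1.0000 ≠ 1.5529 ✗
  (3.5, 5.5, 75°): beam 1 = 1.7321 ≠ 1.5529 ✗
  (4.5, 5.5, 210°): beam 1 = 0.5176 ≠ 1.5529 ✗
  …
  (4.5, 4.5, 150°): r_1=1.5529, r_2=1.7321, r_3=1.5529, r_4=1.7321, r_5=3.6235, r_6=0.5774, r_7=0.5176 — all match ✓
No second candidate reproduces the full scan.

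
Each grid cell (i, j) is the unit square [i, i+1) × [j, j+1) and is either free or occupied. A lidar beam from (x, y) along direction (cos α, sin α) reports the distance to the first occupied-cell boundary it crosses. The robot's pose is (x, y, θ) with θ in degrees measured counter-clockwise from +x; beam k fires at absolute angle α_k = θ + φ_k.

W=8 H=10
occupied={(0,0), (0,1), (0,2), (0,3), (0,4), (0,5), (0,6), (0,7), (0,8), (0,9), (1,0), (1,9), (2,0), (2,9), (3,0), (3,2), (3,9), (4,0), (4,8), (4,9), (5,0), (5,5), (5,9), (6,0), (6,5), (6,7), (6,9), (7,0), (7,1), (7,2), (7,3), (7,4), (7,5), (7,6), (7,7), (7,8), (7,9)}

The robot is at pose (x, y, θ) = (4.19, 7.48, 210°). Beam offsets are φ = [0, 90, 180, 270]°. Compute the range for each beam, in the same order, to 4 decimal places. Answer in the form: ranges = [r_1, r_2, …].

beam 1: φ=0°, α=210°
  dir = (cos 210°, sin 210°) = (-0.8660, -0.5000); from cell (4,7)
  next x-line at t=0.2194, next y-line at t=0.9600; Δt_x=1.1547, Δt_y=2.0000
    x: enter (3,7) at t=0.2194
    y: enter (3,6) at t=0.9600
    x: enter (2,6) at t=1.3741
    x: enter (1,6) at t=2.5288
    y: enter (1,5) at t=2.9600
    x: enter (0,5) at t=3.6835 ← occupied
  → r_1 = 3.6835
beam 2: φ=90°, α=300°
  dir = (cos 300°, sin 300°) = (0.5000, -0.8660); from cell (4,7)
  next x-line at t=1.6200, next y-line at t=0.5543; Δt_x=2.0000, Δt_y=1.1547
    y: enter (4,6) at t=0.5543
    x: enter (5,6) at t=1.6200
    y: enter (5,5) at t=1.7090 ← occupied
  → r_2 = 1.7090
beam 3: φ=180°, α=30°
  dir = (cos 30°, sin 30°) = (0.8660, 0.5000); from cell (4,7)
  next x-line at t=0.9353, next y-line at t=1.0400; Δt_x=1.1547, Δt_y=2.0000
    x: enter (5,7) at t=0.9353
    y: enter (5,8) at t=1.0400
    x: enter (6,8) at t=2.0900
    y: enter (6,9) at t=3.0400 ← occupied
  → r_3 = 3.0400
beam 4: φ=270°, α=120°
  dir = (cos 120°, sin 120°) = (-0.5000, 0.8660); from cell (4,7)
  next x-line at t=0.3800, next y-line at t=0.6004; Δt_x=2.0000, Δt_y=1.1547
    x: enter (3,7) at t=0.3800
    y: enter (3,8) at t=0.6004
    y: enter (3,9) at t=1.7551 ← occupied
  → r_4 = 1.7551

ranges = [3.6835, 1.7090, 3.0400, 1.7551]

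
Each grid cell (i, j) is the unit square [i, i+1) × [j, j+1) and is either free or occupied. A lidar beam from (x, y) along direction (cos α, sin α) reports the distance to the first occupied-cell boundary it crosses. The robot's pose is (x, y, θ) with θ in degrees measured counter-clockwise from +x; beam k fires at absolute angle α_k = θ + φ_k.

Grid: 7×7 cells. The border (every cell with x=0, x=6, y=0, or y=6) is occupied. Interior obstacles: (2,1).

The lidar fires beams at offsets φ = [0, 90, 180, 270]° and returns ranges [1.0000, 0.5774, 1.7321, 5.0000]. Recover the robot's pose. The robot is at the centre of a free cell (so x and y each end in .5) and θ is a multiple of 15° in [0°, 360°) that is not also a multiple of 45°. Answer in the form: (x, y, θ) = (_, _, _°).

(x, y, θ) = (1.5, 3.5, 120°)

Enumerate (i+0.5, j+0.5, θ) over the 24 free cells and 16 admissible headings. For each, cast all 4 beams and compare to the given ranges.
  (5.5, 1.5, 255°): beam 1 = 0.5176 ≠ 1.0000 ✗
  (1.5, 1.5, 285°): beam 1 = 0.5176 ≠ 1.0000 ✗
  (1.5, 4.5, 120°): beam 3 = 2.8868 ≠ 1.7321 ✗
  (5.5, 5.5, 285°): beam 1 = 1.9319 ≠ 1.0000 ✗
  …
  (1.5, 3.5, 120°): r_1=1.0000, r_2=0.5774, r_3=1.7321, r_4=5.0000 — all match ✓
Unique over the lattice → pose = (1.5, 3.5, 120°).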